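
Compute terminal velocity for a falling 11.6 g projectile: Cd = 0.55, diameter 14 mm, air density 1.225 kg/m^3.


A = pi*(d/2)^2 = pi*(14/2000)^2 = 1.53938e-04 m^2
vt = sqrt(2mg/(Cd*rho*A)) = sqrt(2*0.0116*9.81/(0.55 * 1.225 * 1.53938e-04)) = 46.84 m/s

46.84 m/s


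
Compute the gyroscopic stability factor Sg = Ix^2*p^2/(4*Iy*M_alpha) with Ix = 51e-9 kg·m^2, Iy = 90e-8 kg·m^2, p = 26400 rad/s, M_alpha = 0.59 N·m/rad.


Sg = Ix^2 * p^2 / (4 * Iy * M_alpha) = (51e-9)^2 * 26400^2 / (4 * 90e-8 * 0.59) = 0.8535

0.8535


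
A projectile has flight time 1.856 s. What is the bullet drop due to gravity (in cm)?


drop = 0.5*g*t^2 = 0.5*9.81*1.856^2 = 16.8964 m ≈ 1690 cm

1690 cm


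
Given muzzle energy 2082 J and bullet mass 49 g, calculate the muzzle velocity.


v = sqrt(2*E/m) = sqrt(2*2082/0.049) = 291.5 m/s

291.5 m/s


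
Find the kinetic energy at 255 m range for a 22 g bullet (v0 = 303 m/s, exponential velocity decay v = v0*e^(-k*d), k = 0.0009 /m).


v = v0*exp(-k*d) = 303*exp(-0.0009*255) = 240.864 m/s
E = 0.5*m*v^2 = 0.5*0.022*240.864^2 = 638.2 J

638.2 J


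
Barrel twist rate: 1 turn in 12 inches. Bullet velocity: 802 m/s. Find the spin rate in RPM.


twist_m = 12*0.0254 = 0.3048 m
spin = v/twist = 802/0.3048 = 2631.234 rev/s
RPM = spin*60 = 2631.234*60 ≈ 157874 RPM

157874 RPM


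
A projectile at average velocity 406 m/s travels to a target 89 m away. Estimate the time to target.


t = d/v = 89/406 = 0.2192 s

0.2192 s


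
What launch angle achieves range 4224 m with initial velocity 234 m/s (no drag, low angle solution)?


sin(2*theta) = R*g/v0^2 = 4224*9.81/234^2 = 0.756765, theta = arcsin(0.756765)/2 = 24.59°

24.59 degrees


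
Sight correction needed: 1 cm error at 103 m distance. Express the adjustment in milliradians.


1 mrad subtends 1 cm per 10 m of range, so adj = error_cm / (dist_m / 10) = 1 / (103/10) = 0.09709 mrad

0.09709 mrad


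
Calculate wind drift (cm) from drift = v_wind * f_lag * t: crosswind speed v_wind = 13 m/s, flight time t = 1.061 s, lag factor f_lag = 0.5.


drift = v_wind * lag * t = 13 * 0.5 * 1.061 = 6.8965 m ≈ 689.6 cm

689.6 cm


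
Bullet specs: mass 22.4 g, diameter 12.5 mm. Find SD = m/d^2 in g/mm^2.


SD = m/d^2 = 22.4/12.5^2 = 0.1434 g/mm^2

0.1434 g/mm^2


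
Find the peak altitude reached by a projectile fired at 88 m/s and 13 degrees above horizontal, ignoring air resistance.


H = (v0*sin(theta))^2 / (2g) = (88*sin(13°))^2 / (2*9.81) = 19.97 m

19.97 m


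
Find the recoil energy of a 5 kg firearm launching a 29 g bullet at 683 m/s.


v_r = m_p*v_p/m_gun = 0.029*683/5 = 3.9614 m/s, E_r = 0.5*m_gun*v_r^2 = 0.5*5*3.9614^2 = 39.23 J

39.23 J


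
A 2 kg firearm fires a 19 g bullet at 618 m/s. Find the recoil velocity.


v_recoil = m_p * v_p / m_gun = 0.019 * 618 / 2 = 5.871 m/s

5.871 m/s


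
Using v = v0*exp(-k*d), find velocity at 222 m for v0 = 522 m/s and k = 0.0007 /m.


v = v0*exp(-k*d) = 522*exp(-0.0007*222) = 446.9 m/s

446.9 m/s


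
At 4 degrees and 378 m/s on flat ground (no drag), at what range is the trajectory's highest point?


R = v0^2*sin(2*theta)/g = 378^2*sin(2*4°)/9.81 = 2027.08 m
apex_dist = R/2 = 2027.08/2 = 1014 m

1014 m


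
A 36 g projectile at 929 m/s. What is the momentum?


p = m*v = 0.036*929 = 33.44 kg·m/s

33.44 kg·m/s


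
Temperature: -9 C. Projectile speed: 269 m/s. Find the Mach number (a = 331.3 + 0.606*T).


a = 331.3 + 0.606*(-9) = 325.846 m/s
M = v/a = 269/325.846 = 0.8255

0.8255


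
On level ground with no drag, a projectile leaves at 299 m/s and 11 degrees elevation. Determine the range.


R = v0^2 * sin(2*theta) / g = 299^2 * sin(2*11°) / 9.81 = 3414 m

3414 m


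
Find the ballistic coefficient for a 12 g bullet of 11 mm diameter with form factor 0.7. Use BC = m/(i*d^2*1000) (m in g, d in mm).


BC = m/(i*d^2*1000) = 12/(0.7 * 11^2 * 1000) = 0.0001417

0.0001417


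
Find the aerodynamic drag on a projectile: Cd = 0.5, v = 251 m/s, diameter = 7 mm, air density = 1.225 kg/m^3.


A = pi*(d/2)^2 = pi*(7/2000)^2 = 3.84845e-05 m^2
Fd = 0.5*Cd*rho*A*v^2 = 0.5*0.5*1.225*3.84845e-05*251^2 = 0.7425 N

0.7425 N


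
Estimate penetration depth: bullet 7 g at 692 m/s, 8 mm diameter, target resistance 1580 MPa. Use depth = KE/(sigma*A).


A = pi*(d/2)^2 = pi*(8/2)^2 = 50.2655 mm^2
E = 0.5*m*v^2 = 0.5*0.007*692^2 = 1676.02 J
depth = E/(sigma*A) = 1676.02 J / (1580 MPa * 50.2655 mm^2) = 1676.02/(1580 * 50.2655) m = 0.0211034 m ≈ 21.1 mm

21.1 mm


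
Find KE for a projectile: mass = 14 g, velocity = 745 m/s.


E = 0.5*m*v^2 = 0.5*0.014*745^2 = 3885 J

3885 J


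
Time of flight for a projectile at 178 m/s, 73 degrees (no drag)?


T = 2*v0*sin(theta)/g = 2*178*sin(73°)/9.81 = 34.7 s

34.7 s


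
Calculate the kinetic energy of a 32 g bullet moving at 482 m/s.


E = 0.5*m*v^2 = 0.5*0.032*482^2 = 3717 J

3717 J


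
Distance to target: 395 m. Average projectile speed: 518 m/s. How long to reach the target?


t = d/v = 395/518 = 0.7625 s

0.7625 s


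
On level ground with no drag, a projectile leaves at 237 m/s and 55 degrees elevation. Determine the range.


R = v0^2 * sin(2*theta) / g = 237^2 * sin(2*55°) / 9.81 = 5380 m

5380 m


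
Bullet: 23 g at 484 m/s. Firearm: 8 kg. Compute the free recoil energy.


v_r = m_p*v_p/m_gun = 0.023*484/8 = 1.3915 m/s, E_r = 0.5*m_gun*v_r^2 = 0.5*8*1.3915^2 = 7.745 J

7.745 J


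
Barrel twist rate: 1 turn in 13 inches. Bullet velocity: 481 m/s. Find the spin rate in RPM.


twist_m = 13*0.0254 = 0.3302 m
spin = v/twist = 481/0.3302 = 1456.693 rev/s
RPM = spin*60 = 1456.693*60 ≈ 87402 RPM

87402 RPM


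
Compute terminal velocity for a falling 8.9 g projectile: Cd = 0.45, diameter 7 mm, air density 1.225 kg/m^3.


A = pi*(d/2)^2 = pi*(7/2000)^2 = 3.84845e-05 m^2
vt = sqrt(2mg/(Cd*rho*A)) = sqrt(2*0.0089*9.81/(0.45 * 1.225 * 3.84845e-05)) = 90.73 m/s

90.73 m/s


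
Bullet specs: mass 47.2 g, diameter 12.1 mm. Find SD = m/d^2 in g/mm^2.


SD = m/d^2 = 47.2/12.1^2 = 0.3224 g/mm^2

0.3224 g/mm^2


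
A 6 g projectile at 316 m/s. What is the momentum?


p = m*v = 0.006*316 = 1.896 kg·m/s

1.896 kg·m/s


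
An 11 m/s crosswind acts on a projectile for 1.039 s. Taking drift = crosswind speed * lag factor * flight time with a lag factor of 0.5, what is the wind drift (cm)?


drift = v_wind * lag * t = 11 * 0.5 * 1.039 = 5.7145 m ≈ 571.4 cm

571.4 cm


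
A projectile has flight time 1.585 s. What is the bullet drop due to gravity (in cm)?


drop = 0.5*g*t^2 = 0.5*9.81*1.585^2 = 12.3225 m ≈ 1232 cm

1232 cm


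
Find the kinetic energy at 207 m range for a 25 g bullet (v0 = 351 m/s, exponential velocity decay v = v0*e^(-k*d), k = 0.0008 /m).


v = v0*exp(-k*d) = 351*exp(-0.0008*207) = 297.432 m/s
E = 0.5*m*v^2 = 0.5*0.025*297.432^2 = 1106 J

1106 J


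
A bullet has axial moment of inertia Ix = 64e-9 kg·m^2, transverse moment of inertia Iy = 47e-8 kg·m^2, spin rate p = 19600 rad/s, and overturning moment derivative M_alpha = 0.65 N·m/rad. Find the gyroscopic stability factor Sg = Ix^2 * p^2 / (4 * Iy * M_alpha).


Sg = Ix^2 * p^2 / (4 * Iy * M_alpha) = (64e-9)^2 * 19600^2 / (4 * 47e-8 * 0.65) = 1.288

1.288


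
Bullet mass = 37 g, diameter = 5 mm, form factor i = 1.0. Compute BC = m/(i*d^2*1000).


BC = m/(i*d^2*1000) = 37/(1.0 * 5^2 * 1000) = 0.00148

0.00148


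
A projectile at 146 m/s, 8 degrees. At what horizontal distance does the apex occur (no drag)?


R = v0^2*sin(2*theta)/g = 146^2*sin(2*8°)/9.81 = 598.928 m
apex_dist = R/2 = 598.928/2 = 299.5 m

299.5 m


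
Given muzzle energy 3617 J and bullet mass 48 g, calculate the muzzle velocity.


v = sqrt(2*E/m) = sqrt(2*3617/0.048) = 388.2 m/s

388.2 m/s


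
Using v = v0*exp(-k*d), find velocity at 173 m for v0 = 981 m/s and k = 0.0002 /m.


v = v0*exp(-k*d) = 981*exp(-0.0002*173) = 947.6 m/s

947.6 m/s


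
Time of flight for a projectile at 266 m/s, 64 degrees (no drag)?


T = 2*v0*sin(theta)/g = 2*266*sin(64°)/9.81 = 48.74 s

48.74 s


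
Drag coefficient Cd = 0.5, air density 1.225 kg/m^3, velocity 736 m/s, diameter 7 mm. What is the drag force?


A = pi*(d/2)^2 = pi*(7/2000)^2 = 3.84845e-05 m^2
Fd = 0.5*Cd*rho*A*v^2 = 0.5*0.5*1.225*3.84845e-05*736^2 = 6.384 N

6.384 N


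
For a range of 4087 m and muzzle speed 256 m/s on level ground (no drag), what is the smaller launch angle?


sin(2*theta) = R*g/v0^2 = 4087*9.81/256^2 = 0.611778, theta = arcsin(0.611778)/2 = 18.86°

18.86 degrees


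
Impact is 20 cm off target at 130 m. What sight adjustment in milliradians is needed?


1 mrad subtends 1 cm per 10 m of range, so adj = error_cm / (dist_m / 10) = 20 / (130/10) = 1.538 mrad

1.538 mrad


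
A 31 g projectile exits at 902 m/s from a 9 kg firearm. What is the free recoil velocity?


v_recoil = m_p * v_p / m_gun = 0.031 * 902 / 9 = 3.107 m/s

3.107 m/s


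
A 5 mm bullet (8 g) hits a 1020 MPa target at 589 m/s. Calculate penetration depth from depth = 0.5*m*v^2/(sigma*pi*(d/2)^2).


A = pi*(d/2)^2 = pi*(5/2)^2 = 19.635 mm^2
E = 0.5*m*v^2 = 0.5*0.008*589^2 = 1387.68 J
depth = E/(sigma*A) = 1387.68 J / (1020 MPa * 19.635 mm^2) = 1387.68/(1020 * 19.635) m = 0.0692884 m ≈ 69.29 mm

69.29 mm


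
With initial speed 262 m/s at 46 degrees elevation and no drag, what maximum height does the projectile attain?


H = (v0*sin(theta))^2 / (2g) = (262*sin(46°))^2 / (2*9.81) = 1810 m

1810 m


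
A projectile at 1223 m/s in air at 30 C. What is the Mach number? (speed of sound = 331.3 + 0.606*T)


a = 331.3 + 0.606*(30) = 349.48 m/s
M = v/a = 1223/349.48 = 3.499

3.499


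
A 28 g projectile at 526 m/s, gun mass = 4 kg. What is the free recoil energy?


v_r = m_p*v_p/m_gun = 0.028*526/4 = 3.682 m/s, E_r = 0.5*m_gun*v_r^2 = 0.5*4*3.682^2 = 27.11 J

27.11 J


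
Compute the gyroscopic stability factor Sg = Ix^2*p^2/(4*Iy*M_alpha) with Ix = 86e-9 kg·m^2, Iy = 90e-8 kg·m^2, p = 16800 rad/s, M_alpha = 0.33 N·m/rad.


Sg = Ix^2 * p^2 / (4 * Iy * M_alpha) = (86e-9)^2 * 16800^2 / (4 * 90e-8 * 0.33) = 1.757

1.757


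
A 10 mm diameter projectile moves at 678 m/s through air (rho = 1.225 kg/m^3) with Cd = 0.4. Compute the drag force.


A = pi*(d/2)^2 = pi*(10/2000)^2 = 7.85398e-05 m^2
Fd = 0.5*Cd*rho*A*v^2 = 0.5*0.4*1.225*7.85398e-05*678^2 = 8.845 N

8.845 N


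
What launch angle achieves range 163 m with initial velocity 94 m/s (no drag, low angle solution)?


sin(2*theta) = R*g/v0^2 = 163*9.81/94^2 = 0.180968, theta = arcsin(0.180968)/2 = 5.213°

5.213 degrees


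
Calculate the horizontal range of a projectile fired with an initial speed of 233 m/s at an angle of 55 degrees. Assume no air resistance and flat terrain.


R = v0^2 * sin(2*theta) / g = 233^2 * sin(2*55°) / 9.81 = 5200 m

5200 m


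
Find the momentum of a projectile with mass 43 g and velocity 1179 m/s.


p = m*v = 0.043*1179 = 50.7 kg·m/s

50.7 kg·m/s


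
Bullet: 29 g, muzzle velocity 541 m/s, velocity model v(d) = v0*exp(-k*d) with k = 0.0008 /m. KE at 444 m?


v = v0*exp(-k*d) = 541*exp(-0.0008*444) = 379.259 m/s
E = 0.5*m*v^2 = 0.5*0.029*379.259^2 = 2086 J

2086 J


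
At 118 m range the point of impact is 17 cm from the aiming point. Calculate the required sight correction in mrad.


1 mrad subtends 1 cm per 10 m of range, so adj = error_cm / (dist_m / 10) = 17 / (118/10) = 1.441 mrad

1.441 mrad


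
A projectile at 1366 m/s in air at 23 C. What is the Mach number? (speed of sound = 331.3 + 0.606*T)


a = 331.3 + 0.606*(23) = 345.238 m/s
M = v/a = 1366/345.238 = 3.957

3.957


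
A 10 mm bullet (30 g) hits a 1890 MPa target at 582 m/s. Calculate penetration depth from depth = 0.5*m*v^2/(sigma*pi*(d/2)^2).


A = pi*(d/2)^2 = pi*(10/2)^2 = 78.5398 mm^2
E = 0.5*m*v^2 = 0.5*0.03*582^2 = 5080.86 J
depth = E/(sigma*A) = 5080.86 J / (1890 MPa * 78.5398 mm^2) = 5080.86/(1890 * 78.5398) m = 0.0342283 m ≈ 34.23 mm

34.23 mm


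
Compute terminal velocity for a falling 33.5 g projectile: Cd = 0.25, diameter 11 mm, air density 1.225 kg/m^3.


A = pi*(d/2)^2 = pi*(11/2000)^2 = 9.50332e-05 m^2
vt = sqrt(2mg/(Cd*rho*A)) = sqrt(2*0.0335*9.81/(0.25 * 1.225 * 9.50332e-05)) = 150.3 m/s

150.3 m/s


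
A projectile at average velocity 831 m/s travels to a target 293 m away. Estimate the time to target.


t = d/v = 293/831 = 0.3526 s

0.3526 s


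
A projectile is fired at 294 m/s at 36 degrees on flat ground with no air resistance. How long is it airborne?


T = 2*v0*sin(theta)/g = 2*294*sin(36°)/9.81 = 35.23 s

35.23 s


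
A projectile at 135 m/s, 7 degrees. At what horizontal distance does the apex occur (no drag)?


R = v0^2*sin(2*theta)/g = 135^2*sin(2*7°)/9.81 = 449.442 m
apex_dist = R/2 = 449.442/2 = 224.7 m

224.7 m


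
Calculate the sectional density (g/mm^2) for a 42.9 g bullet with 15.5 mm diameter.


SD = m/d^2 = 42.9/15.5^2 = 0.1786 g/mm^2

0.1786 g/mm^2


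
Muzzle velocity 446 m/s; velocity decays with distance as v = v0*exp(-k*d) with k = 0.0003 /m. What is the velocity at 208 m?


v = v0*exp(-k*d) = 446*exp(-0.0003*208) = 419 m/s

419 m/s


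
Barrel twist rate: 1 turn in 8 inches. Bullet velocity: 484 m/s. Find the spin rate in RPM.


twist_m = 8*0.0254 = 0.2032 m
spin = v/twist = 484/0.2032 = 2381.89 rev/s
RPM = spin*60 = 2381.89*60 ≈ 142913 RPM

142913 RPM


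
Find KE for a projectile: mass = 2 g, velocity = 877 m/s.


E = 0.5*m*v^2 = 0.5*0.002*877^2 = 769.1 J

769.1 J


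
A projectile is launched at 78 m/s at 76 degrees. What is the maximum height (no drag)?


H = (v0*sin(theta))^2 / (2g) = (78*sin(76°))^2 / (2*9.81) = 291.9 m

291.9 m


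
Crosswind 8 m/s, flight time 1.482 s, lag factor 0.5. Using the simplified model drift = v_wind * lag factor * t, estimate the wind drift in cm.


drift = v_wind * lag * t = 8 * 0.5 * 1.482 = 5.928 m ≈ 592.8 cm

592.8 cm


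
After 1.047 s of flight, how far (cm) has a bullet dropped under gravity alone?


drop = 0.5*g*t^2 = 0.5*9.81*1.047^2 = 5.37691 m ≈ 537.7 cm

537.7 cm


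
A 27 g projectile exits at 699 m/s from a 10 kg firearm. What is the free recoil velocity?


v_recoil = m_p * v_p / m_gun = 0.027 * 699 / 10 = 1.887 m/s

1.887 m/s


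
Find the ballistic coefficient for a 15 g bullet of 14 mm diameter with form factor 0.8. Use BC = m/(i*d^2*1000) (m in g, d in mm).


BC = m/(i*d^2*1000) = 15/(0.8 * 14^2 * 1000) = 9.566e-05

9.566e-05


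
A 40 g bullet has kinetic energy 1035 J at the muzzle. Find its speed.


v = sqrt(2*E/m) = sqrt(2*1035/0.04) = 227.5 m/s

227.5 m/s


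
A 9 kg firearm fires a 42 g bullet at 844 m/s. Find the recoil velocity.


v_recoil = m_p * v_p / m_gun = 0.042 * 844 / 9 = 3.939 m/s

3.939 m/s


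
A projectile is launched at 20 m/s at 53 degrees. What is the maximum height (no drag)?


H = (v0*sin(theta))^2 / (2g) = (20*sin(53°))^2 / (2*9.81) = 13 m

13 m


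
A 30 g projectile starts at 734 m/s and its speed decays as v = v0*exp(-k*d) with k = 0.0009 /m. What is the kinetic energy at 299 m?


v = v0*exp(-k*d) = 734*exp(-0.0009*299) = 560.825 m/s
E = 0.5*m*v^2 = 0.5*0.03*560.825^2 = 4718 J

4718 J


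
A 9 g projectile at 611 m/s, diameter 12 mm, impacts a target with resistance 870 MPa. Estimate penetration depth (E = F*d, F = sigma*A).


A = pi*(d/2)^2 = pi*(12/2)^2 = 113.097 mm^2
E = 0.5*m*v^2 = 0.5*0.009*611^2 = 1679.94 J
depth = E/(sigma*A) = 1679.94 J / (870 MPa * 113.097 mm^2) = 1679.94/(870 * 113.097) m = 0.0170735 m ≈ 17.07 mm

17.07 mm


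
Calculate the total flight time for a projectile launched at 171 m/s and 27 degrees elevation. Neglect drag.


T = 2*v0*sin(theta)/g = 2*171*sin(27°)/9.81 = 15.83 s

15.83 s


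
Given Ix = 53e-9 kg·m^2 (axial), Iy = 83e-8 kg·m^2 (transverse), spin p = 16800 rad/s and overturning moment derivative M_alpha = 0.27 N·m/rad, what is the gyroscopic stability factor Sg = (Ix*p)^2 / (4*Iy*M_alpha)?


Sg = Ix^2 * p^2 / (4 * Iy * M_alpha) = (53e-9)^2 * 16800^2 / (4 * 83e-8 * 0.27) = 0.8844

0.8844


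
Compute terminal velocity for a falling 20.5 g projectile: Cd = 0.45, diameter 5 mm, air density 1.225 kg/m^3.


A = pi*(d/2)^2 = pi*(5/2000)^2 = 1.96350e-05 m^2
vt = sqrt(2mg/(Cd*rho*A)) = sqrt(2*0.0205*9.81/(0.45 * 1.225 * 1.96350e-05)) = 192.8 m/s

192.8 m/s


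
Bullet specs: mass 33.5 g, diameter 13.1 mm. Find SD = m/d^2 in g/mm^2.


SD = m/d^2 = 33.5/13.1^2 = 0.1952 g/mm^2

0.1952 g/mm^2


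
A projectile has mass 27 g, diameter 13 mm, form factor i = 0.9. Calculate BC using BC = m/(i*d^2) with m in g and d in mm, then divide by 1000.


BC = m/(i*d^2*1000) = 27/(0.9 * 13^2 * 1000) = 0.0001775

0.0001775


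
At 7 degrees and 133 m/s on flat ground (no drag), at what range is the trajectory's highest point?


R = v0^2*sin(2*theta)/g = 133^2*sin(2*7°)/9.81 = 436.224 m
apex_dist = R/2 = 436.224/2 = 218.1 m

218.1 m


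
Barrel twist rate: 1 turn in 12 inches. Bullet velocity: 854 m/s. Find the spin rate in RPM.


twist_m = 12*0.0254 = 0.3048 m
spin = v/twist = 854/0.3048 = 2801.837 rev/s
RPM = spin*60 = 2801.837*60 ≈ 168110 RPM

168110 RPM


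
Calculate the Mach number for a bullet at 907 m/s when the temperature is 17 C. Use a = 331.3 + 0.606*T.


a = 331.3 + 0.606*(17) = 341.602 m/s
M = v/a = 907/341.602 = 2.655

2.655


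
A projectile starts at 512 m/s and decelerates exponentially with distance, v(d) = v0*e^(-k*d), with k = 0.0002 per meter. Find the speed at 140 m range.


v = v0*exp(-k*d) = 512*exp(-0.0002*140) = 497.9 m/s

497.9 m/s


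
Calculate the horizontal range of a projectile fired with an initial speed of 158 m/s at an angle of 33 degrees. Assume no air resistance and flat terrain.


R = v0^2 * sin(2*theta) / g = 158^2 * sin(2*33°) / 9.81 = 2325 m

2325 m


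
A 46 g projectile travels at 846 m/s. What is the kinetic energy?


E = 0.5*m*v^2 = 0.5*0.046*846^2 = 16461 J

16461 J


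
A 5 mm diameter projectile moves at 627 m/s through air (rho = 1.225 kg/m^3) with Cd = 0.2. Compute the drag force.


A = pi*(d/2)^2 = pi*(5/2000)^2 = 1.96350e-05 m^2
Fd = 0.5*Cd*rho*A*v^2 = 0.5*0.2*1.225*1.96350e-05*627^2 = 0.9456 N

0.9456 N


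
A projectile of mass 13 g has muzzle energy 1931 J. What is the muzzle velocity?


v = sqrt(2*E/m) = sqrt(2*1931/0.013) = 545 m/s

545 m/s


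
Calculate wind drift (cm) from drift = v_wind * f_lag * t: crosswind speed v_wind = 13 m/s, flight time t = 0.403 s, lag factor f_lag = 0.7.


drift = v_wind * lag * t = 13 * 0.7 * 0.403 = 3.6673 m ≈ 366.7 cm

366.7 cm


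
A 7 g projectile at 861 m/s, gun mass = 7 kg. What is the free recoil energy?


v_r = m_p*v_p/m_gun = 0.007*861/7 = 0.861 m/s, E_r = 0.5*m_gun*v_r^2 = 0.5*7*0.861^2 = 2.595 J

2.595 J


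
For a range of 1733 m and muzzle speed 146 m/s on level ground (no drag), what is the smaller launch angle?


sin(2*theta) = R*g/v0^2 = 1733*9.81/146^2 = 0.797557, theta = arcsin(0.797557)/2 = 26.45°

26.45 degrees


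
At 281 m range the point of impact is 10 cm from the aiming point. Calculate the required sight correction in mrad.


1 mrad subtends 1 cm per 10 m of range, so adj = error_cm / (dist_m / 10) = 10 / (281/10) = 0.3559 mrad

0.3559 mrad


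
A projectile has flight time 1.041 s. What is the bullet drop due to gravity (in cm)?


drop = 0.5*g*t^2 = 0.5*9.81*1.041^2 = 5.31546 m ≈ 531.5 cm

531.5 cm


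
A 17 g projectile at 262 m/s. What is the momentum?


p = m*v = 0.017*262 = 4.454 kg·m/s

4.454 kg·m/s


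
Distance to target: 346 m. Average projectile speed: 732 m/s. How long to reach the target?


t = d/v = 346/732 = 0.4727 s

0.4727 s


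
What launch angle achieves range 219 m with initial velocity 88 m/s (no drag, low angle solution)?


sin(2*theta) = R*g/v0^2 = 219*9.81/88^2 = 0.277426, theta = arcsin(0.277426)/2 = 8.053°

8.053 degrees


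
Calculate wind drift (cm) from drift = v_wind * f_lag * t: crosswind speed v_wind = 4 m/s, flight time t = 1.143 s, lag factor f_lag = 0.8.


drift = v_wind * lag * t = 4 * 0.8 * 1.143 = 3.6576 m ≈ 365.8 cm

365.8 cm


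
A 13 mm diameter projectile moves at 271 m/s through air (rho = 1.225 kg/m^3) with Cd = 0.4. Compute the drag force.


A = pi*(d/2)^2 = pi*(13/2000)^2 = 1.32732e-04 m^2
Fd = 0.5*Cd*rho*A*v^2 = 0.5*0.4*1.225*1.32732e-04*271^2 = 2.388 N

2.388 N


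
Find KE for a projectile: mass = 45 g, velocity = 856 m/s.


E = 0.5*m*v^2 = 0.5*0.045*856^2 = 16487 J

16487 J


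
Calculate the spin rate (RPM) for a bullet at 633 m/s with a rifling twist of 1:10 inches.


twist_m = 10*0.0254 = 0.254 m
spin = v/twist = 633/0.254 = 2492.126 rev/s
RPM = spin*60 = 2492.126*60 ≈ 149528 RPM

149528 RPM


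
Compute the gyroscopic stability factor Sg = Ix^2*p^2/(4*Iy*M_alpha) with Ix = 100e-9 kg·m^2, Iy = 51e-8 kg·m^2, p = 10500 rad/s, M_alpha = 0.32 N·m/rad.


Sg = Ix^2 * p^2 / (4 * Iy * M_alpha) = (100e-9)^2 * 10500^2 / (4 * 51e-8 * 0.32) = 1.689

1.689


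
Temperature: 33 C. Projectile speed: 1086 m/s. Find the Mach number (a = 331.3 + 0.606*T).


a = 331.3 + 0.606*(33) = 351.298 m/s
M = v/a = 1086/351.298 = 3.091

3.091


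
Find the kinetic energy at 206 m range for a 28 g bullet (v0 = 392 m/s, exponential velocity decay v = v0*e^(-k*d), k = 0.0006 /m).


v = v0*exp(-k*d) = 392*exp(-0.0006*206) = 346.423 m/s
E = 0.5*m*v^2 = 0.5*0.028*346.423^2 = 1680 J

1680 J


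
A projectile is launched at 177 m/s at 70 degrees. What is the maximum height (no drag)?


H = (v0*sin(theta))^2 / (2g) = (177*sin(70°))^2 / (2*9.81) = 1410 m

1410 m


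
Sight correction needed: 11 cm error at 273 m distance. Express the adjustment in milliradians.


1 mrad subtends 1 cm per 10 m of range, so adj = error_cm / (dist_m / 10) = 11 / (273/10) = 0.4029 mrad

0.4029 mrad


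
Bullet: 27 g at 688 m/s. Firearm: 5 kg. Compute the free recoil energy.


v_r = m_p*v_p/m_gun = 0.027*688/5 = 3.7152 m/s, E_r = 0.5*m_gun*v_r^2 = 0.5*5*3.7152^2 = 34.51 J

34.51 J


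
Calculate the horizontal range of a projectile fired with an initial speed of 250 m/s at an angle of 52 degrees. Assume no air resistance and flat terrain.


R = v0^2 * sin(2*theta) / g = 250^2 * sin(2*52°) / 9.81 = 6182 m

6182 m


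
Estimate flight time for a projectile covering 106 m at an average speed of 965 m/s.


t = d/v = 106/965 = 0.1098 s

0.1098 s


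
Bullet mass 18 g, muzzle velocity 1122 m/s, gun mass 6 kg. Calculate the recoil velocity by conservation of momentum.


v_recoil = m_p * v_p / m_gun = 0.018 * 1122 / 6 = 3.366 m/s

3.366 m/s


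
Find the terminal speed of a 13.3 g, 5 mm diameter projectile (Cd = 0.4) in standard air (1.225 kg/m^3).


A = pi*(d/2)^2 = pi*(5/2000)^2 = 1.96350e-05 m^2
vt = sqrt(2mg/(Cd*rho*A)) = sqrt(2*0.0133*9.81/(0.4 * 1.225 * 1.96350e-05)) = 164.7 m/s

164.7 m/s


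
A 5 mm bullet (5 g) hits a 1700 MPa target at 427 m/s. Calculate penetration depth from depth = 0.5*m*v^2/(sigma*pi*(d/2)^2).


A = pi*(d/2)^2 = pi*(5/2)^2 = 19.635 mm^2
E = 0.5*m*v^2 = 0.5*0.005*427^2 = 455.822 J
depth = E/(sigma*A) = 455.822 J / (1700 MPa * 19.635 mm^2) = 455.822/(1700 * 19.635) m = 0.0136558 m ≈ 13.66 mm

13.66 mm


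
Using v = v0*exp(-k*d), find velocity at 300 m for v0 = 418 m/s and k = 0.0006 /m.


v = v0*exp(-k*d) = 418*exp(-0.0006*300) = 349.1 m/s

349.1 m/s


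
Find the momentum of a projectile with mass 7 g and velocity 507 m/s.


p = m*v = 0.007*507 = 3.549 kg·m/s

3.549 kg·m/s


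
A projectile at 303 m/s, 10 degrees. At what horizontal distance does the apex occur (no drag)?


R = v0^2*sin(2*theta)/g = 303^2*sin(2*10°)/9.81 = 3200.87 m
apex_dist = R/2 = 3200.87/2 = 1600 m

1600 m


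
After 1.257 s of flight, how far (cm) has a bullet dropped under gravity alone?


drop = 0.5*g*t^2 = 0.5*9.81*1.257^2 = 7.75014 m ≈ 775 cm

775 cm


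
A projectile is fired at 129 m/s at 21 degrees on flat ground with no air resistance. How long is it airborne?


T = 2*v0*sin(theta)/g = 2*129*sin(21°)/9.81 = 9.425 s

9.425 s


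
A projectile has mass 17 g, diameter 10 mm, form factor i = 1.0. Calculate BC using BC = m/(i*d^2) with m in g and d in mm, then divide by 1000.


BC = m/(i*d^2*1000) = 17/(1.0 * 10^2 * 1000) = 0.00017

0.00017


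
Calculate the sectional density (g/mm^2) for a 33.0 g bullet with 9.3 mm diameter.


SD = m/d^2 = 33.0/9.3^2 = 0.3815 g/mm^2

0.3815 g/mm^2


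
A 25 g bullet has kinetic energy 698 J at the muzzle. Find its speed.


v = sqrt(2*E/m) = sqrt(2*698/0.025) = 236.3 m/s

236.3 m/s


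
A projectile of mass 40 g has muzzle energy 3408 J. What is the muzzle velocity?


v = sqrt(2*E/m) = sqrt(2*3408/0.04) = 412.8 m/s

412.8 m/s


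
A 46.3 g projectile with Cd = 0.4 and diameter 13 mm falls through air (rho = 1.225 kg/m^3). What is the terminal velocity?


A = pi*(d/2)^2 = pi*(13/2000)^2 = 1.32732e-04 m^2
vt = sqrt(2mg/(Cd*rho*A)) = sqrt(2*0.0463*9.81/(0.4 * 1.225 * 1.32732e-04)) = 118.2 m/s

118.2 m/s


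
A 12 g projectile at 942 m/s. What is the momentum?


p = m*v = 0.012*942 = 11.3 kg·m/s

11.3 kg·m/s


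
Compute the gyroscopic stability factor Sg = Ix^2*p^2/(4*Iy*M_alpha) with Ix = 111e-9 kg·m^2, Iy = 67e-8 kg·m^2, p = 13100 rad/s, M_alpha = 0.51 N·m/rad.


Sg = Ix^2 * p^2 / (4 * Iy * M_alpha) = (111e-9)^2 * 13100^2 / (4 * 67e-8 * 0.51) = 1.547

1.547


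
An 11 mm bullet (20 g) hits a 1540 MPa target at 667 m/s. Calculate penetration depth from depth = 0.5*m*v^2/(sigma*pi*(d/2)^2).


A = pi*(d/2)^2 = pi*(11/2)^2 = 95.0332 mm^2
E = 0.5*m*v^2 = 0.5*0.02*667^2 = 4448.89 J
depth = E/(sigma*A) = 4448.89 J / (1540 MPa * 95.0332 mm^2) = 4448.89/(1540 * 95.0332) m = 0.0303987 m ≈ 30.4 mm

30.4 mm


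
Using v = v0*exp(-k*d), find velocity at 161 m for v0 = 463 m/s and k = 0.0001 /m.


v = v0*exp(-k*d) = 463*exp(-0.0001*161) = 455.6 m/s

455.6 m/s


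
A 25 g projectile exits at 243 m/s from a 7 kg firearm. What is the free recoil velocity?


v_recoil = m_p * v_p / m_gun = 0.025 * 243 / 7 = 0.8679 m/s

0.8679 m/s


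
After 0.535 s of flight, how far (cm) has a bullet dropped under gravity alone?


drop = 0.5*g*t^2 = 0.5*9.81*0.535^2 = 1.40393 m ≈ 140.4 cm

140.4 cm


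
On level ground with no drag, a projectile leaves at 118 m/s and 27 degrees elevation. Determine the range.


R = v0^2 * sin(2*theta) / g = 118^2 * sin(2*27°) / 9.81 = 1148 m

1148 m


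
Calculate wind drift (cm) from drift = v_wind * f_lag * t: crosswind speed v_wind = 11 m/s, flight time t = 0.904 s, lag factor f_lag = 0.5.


drift = v_wind * lag * t = 11 * 0.5 * 0.904 = 4.972 m ≈ 497.2 cm

497.2 cm


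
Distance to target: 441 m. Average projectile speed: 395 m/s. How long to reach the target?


t = d/v = 441/395 = 1.116 s

1.116 s


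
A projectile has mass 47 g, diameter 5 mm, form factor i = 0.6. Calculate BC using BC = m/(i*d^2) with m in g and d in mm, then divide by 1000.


BC = m/(i*d^2*1000) = 47/(0.6 * 5^2 * 1000) = 0.003133

0.003133


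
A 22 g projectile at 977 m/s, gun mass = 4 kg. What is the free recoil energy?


v_r = m_p*v_p/m_gun = 0.022*977/4 = 5.3735 m/s, E_r = 0.5*m_gun*v_r^2 = 0.5*4*5.3735^2 = 57.75 J

57.75 J


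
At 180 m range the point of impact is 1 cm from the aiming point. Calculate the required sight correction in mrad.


1 mrad subtends 1 cm per 10 m of range, so adj = error_cm / (dist_m / 10) = 1 / (180/10) = 0.05556 mrad

0.05556 mrad


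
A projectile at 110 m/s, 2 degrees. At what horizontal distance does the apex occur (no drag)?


R = v0^2*sin(2*theta)/g = 110^2*sin(2*2°)/9.81 = 86.0401 m
apex_dist = R/2 = 86.0401/2 = 43.02 m

43.02 m


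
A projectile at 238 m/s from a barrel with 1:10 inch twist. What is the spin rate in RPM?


twist_m = 10*0.0254 = 0.254 m
spin = v/twist = 238/0.254 = 937.0079 rev/s
RPM = spin*60 = 937.0079*60 ≈ 56220 RPM

56220 RPM


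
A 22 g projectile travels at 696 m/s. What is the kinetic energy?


E = 0.5*m*v^2 = 0.5*0.022*696^2 = 5329 J

5329 J


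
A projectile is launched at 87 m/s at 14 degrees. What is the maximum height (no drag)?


H = (v0*sin(theta))^2 / (2g) = (87*sin(14°))^2 / (2*9.81) = 22.58 m

22.58 m


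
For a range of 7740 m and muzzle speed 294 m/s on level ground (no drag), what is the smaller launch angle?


sin(2*theta) = R*g/v0^2 = 7740*9.81/294^2 = 0.878446, theta = arcsin(0.878446)/2 = 30.73°

30.73 degrees


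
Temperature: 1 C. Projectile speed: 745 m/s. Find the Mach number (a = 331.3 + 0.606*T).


a = 331.3 + 0.606*(1) = 331.906 m/s
M = v/a = 745/331.906 = 2.245

2.245


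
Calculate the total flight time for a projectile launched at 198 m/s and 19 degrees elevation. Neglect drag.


T = 2*v0*sin(theta)/g = 2*198*sin(19°)/9.81 = 13.14 s

13.14 s


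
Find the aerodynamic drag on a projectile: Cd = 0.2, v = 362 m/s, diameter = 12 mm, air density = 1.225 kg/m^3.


A = pi*(d/2)^2 = pi*(12/2000)^2 = 1.13097e-04 m^2
Fd = 0.5*Cd*rho*A*v^2 = 0.5*0.2*1.225*1.13097e-04*362^2 = 1.816 N

1.816 N


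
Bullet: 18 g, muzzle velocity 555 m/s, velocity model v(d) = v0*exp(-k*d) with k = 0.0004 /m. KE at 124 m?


v = v0*exp(-k*d) = 555*exp(-0.0004*124) = 528.144 m/s
E = 0.5*m*v^2 = 0.5*0.018*528.144^2 = 2510 J

2510 J


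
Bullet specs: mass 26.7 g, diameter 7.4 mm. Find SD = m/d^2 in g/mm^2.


SD = m/d^2 = 26.7/7.4^2 = 0.4876 g/mm^2

0.4876 g/mm^2


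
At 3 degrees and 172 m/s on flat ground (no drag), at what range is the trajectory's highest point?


R = v0^2*sin(2*theta)/g = 172^2*sin(2*3°)/9.81 = 315.226 m
apex_dist = R/2 = 315.226/2 = 157.6 m

157.6 m


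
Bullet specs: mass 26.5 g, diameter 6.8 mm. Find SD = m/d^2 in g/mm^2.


SD = m/d^2 = 26.5/6.8^2 = 0.5731 g/mm^2

0.5731 g/mm^2


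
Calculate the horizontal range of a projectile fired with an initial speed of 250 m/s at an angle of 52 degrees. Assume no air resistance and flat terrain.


R = v0^2 * sin(2*theta) / g = 250^2 * sin(2*52°) / 9.81 = 6182 m

6182 m


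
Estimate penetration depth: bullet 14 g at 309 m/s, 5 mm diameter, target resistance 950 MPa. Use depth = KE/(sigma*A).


A = pi*(d/2)^2 = pi*(5/2)^2 = 19.635 mm^2
E = 0.5*m*v^2 = 0.5*0.014*309^2 = 668.367 J
depth = E/(sigma*A) = 668.367 J / (950 MPa * 19.635 mm^2) = 668.367/(950 * 19.635) m = 0.0358312 m ≈ 35.83 mm

35.83 mm


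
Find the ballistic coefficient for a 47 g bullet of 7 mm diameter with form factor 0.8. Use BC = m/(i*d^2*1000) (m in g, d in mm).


BC = m/(i*d^2*1000) = 47/(0.8 * 7^2 * 1000) = 0.001199

0.001199


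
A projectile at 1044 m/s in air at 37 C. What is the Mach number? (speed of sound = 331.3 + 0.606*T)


a = 331.3 + 0.606*(37) = 353.722 m/s
M = v/a = 1044/353.722 = 2.951

2.951


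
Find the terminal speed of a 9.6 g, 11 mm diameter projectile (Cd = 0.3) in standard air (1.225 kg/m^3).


A = pi*(d/2)^2 = pi*(11/2000)^2 = 9.50332e-05 m^2
vt = sqrt(2mg/(Cd*rho*A)) = sqrt(2*0.0096*9.81/(0.3 * 1.225 * 9.50332e-05)) = 73.44 m/s

73.44 m/s


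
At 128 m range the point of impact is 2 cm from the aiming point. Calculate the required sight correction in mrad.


1 mrad subtends 1 cm per 10 m of range, so adj = error_cm / (dist_m / 10) = 2 / (128/10) = 0.1562 mrad

0.1562 mrad


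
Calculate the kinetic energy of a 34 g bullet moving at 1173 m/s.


E = 0.5*m*v^2 = 0.5*0.034*1173^2 = 23391 J

23391 J


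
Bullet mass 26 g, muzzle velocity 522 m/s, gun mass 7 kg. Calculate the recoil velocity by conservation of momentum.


v_recoil = m_p * v_p / m_gun = 0.026 * 522 / 7 = 1.939 m/s

1.939 m/s


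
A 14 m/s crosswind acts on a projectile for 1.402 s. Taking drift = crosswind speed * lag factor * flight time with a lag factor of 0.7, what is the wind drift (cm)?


drift = v_wind * lag * t = 14 * 0.7 * 1.402 = 13.7396 m ≈ 1374 cm

1374 cm


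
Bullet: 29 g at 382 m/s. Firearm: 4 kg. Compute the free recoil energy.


v_r = m_p*v_p/m_gun = 0.029*382/4 = 2.7695 m/s, E_r = 0.5*m_gun*v_r^2 = 0.5*4*2.7695^2 = 15.34 J

15.34 J


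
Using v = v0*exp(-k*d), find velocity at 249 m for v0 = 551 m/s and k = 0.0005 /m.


v = v0*exp(-k*d) = 551*exp(-0.0005*249) = 486.5 m/s

486.5 m/s


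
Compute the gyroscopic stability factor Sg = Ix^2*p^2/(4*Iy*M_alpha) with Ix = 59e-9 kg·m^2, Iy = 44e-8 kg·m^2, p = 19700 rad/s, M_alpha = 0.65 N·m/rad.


Sg = Ix^2 * p^2 / (4 * Iy * M_alpha) = (59e-9)^2 * 19700^2 / (4 * 44e-8 * 0.65) = 1.181

1.181


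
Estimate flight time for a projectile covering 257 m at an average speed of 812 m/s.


t = d/v = 257/812 = 0.3165 s

0.3165 s


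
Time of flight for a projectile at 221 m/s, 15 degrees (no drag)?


T = 2*v0*sin(theta)/g = 2*221*sin(15°)/9.81 = 11.66 s

11.66 s


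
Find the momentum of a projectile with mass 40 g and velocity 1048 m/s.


p = m*v = 0.04*1048 = 41.92 kg·m/s

41.92 kg·m/s


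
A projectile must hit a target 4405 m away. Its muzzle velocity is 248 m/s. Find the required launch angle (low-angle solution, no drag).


sin(2*theta) = R*g/v0^2 = 4405*9.81/248^2 = 0.702606, theta = arcsin(0.702606)/2 = 22.32°

22.32 degrees


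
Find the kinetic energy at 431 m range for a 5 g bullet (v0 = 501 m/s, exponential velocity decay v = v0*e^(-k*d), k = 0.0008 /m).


v = v0*exp(-k*d) = 501*exp(-0.0008*431) = 354.889 m/s
E = 0.5*m*v^2 = 0.5*0.005*354.889^2 = 314.9 J

314.9 J


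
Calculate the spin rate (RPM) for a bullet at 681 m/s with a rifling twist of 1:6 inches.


twist_m = 6*0.0254 = 0.1524 m
spin = v/twist = 681/0.1524 = 4468.504 rev/s
RPM = spin*60 = 4468.504*60 ≈ 268110 RPM

268110 RPM


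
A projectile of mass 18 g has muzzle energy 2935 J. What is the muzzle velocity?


v = sqrt(2*E/m) = sqrt(2*2935/0.018) = 571.1 m/s

571.1 m/s


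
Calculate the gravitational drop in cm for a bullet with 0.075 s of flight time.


drop = 0.5*g*t^2 = 0.5*9.81*0.075^2 = 0.0275906 m ≈ 2.759 cm

2.759 cm


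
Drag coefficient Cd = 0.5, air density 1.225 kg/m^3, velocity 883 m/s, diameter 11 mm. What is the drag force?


A = pi*(d/2)^2 = pi*(11/2000)^2 = 9.50332e-05 m^2
Fd = 0.5*Cd*rho*A*v^2 = 0.5*0.5*1.225*9.50332e-05*883^2 = 22.69 N

22.69 N


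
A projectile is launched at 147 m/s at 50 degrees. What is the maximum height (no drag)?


H = (v0*sin(theta))^2 / (2g) = (147*sin(50°))^2 / (2*9.81) = 646.3 m

646.3 m


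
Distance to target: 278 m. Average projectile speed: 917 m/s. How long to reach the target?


t = d/v = 278/917 = 0.3032 s

0.3032 s


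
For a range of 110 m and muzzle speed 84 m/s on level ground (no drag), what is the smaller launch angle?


sin(2*theta) = R*g/v0^2 = 110*9.81/84^2 = 0.152934, theta = arcsin(0.152934)/2 = 4.398°

4.398 degrees


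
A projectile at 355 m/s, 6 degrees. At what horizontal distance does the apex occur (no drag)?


R = v0^2*sin(2*theta)/g = 355^2*sin(2*6°)/9.81 = 2670.96 m
apex_dist = R/2 = 2670.96/2 = 1335 m

1335 m


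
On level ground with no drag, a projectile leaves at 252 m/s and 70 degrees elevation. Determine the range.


R = v0^2 * sin(2*theta) / g = 252^2 * sin(2*70°) / 9.81 = 4161 m

4161 m


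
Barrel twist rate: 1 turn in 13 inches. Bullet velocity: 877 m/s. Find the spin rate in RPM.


twist_m = 13*0.0254 = 0.3302 m
spin = v/twist = 877/0.3302 = 2655.966 rev/s
RPM = spin*60 = 2655.966*60 ≈ 159358 RPM

159358 RPM


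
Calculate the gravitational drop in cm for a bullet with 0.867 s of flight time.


drop = 0.5*g*t^2 = 0.5*9.81*0.867^2 = 3.68703 m ≈ 368.7 cm

368.7 cm


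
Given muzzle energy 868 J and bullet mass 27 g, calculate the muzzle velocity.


v = sqrt(2*E/m) = sqrt(2*868/0.027) = 253.6 m/s

253.6 m/s


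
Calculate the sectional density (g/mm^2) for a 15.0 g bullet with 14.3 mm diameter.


SD = m/d^2 = 15.0/14.3^2 = 0.07335 g/mm^2

0.07335 g/mm^2


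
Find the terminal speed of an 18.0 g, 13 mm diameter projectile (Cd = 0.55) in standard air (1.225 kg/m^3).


A = pi*(d/2)^2 = pi*(13/2000)^2 = 1.32732e-04 m^2
vt = sqrt(2mg/(Cd*rho*A)) = sqrt(2*0.018*9.81/(0.55 * 1.225 * 1.32732e-04)) = 62.84 m/s

62.84 m/s


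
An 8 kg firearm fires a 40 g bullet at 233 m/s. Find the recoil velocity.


v_recoil = m_p * v_p / m_gun = 0.04 * 233 / 8 = 1.165 m/s

1.165 m/s


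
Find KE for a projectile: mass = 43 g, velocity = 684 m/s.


E = 0.5*m*v^2 = 0.5*0.043*684^2 = 10059 J

10059 J


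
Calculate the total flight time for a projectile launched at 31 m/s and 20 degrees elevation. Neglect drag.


T = 2*v0*sin(theta)/g = 2*31*sin(20°)/9.81 = 2.162 s

2.162 s


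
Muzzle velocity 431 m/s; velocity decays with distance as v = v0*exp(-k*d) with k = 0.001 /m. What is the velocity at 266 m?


v = v0*exp(-k*d) = 431*exp(-0.001*266) = 330.3 m/s

330.3 m/s


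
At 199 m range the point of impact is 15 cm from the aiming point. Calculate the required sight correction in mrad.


1 mrad subtends 1 cm per 10 m of range, so adj = error_cm / (dist_m / 10) = 15 / (199/10) = 0.7538 mrad

0.7538 mrad


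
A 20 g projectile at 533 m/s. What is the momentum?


p = m*v = 0.02*533 = 10.66 kg·m/s

10.66 kg·m/s


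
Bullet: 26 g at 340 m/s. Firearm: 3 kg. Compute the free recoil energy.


v_r = m_p*v_p/m_gun = 0.026*340/3 = 2.94667 m/s, E_r = 0.5*m_gun*v_r^2 = 0.5*3*2.94667^2 = 13.02 J

13.02 J


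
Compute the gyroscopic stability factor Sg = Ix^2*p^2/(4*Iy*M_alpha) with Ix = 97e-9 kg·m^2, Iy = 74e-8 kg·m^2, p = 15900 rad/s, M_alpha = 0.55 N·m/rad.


Sg = Ix^2 * p^2 / (4 * Iy * M_alpha) = (97e-9)^2 * 15900^2 / (4 * 74e-8 * 0.55) = 1.461

1.461


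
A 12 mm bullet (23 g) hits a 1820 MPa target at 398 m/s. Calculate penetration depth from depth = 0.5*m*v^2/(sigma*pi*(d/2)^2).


A = pi*(d/2)^2 = pi*(12/2)^2 = 113.097 mm^2
E = 0.5*m*v^2 = 0.5*0.023*398^2 = 1821.65 J
depth = E/(sigma*A) = 1821.65 J / (1820 MPa * 113.097 mm^2) = 1821.65/(1820 * 113.097) m = 0.00884994 m ≈ 8.85 mm

8.85 mm


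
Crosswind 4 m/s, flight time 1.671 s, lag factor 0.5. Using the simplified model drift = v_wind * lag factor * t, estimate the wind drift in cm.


drift = v_wind * lag * t = 4 * 0.5 * 1.671 = 3.342 m ≈ 334.2 cm

334.2 cm


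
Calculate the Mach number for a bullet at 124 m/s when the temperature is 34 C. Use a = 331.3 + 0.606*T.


a = 331.3 + 0.606*(34) = 351.904 m/s
M = v/a = 124/351.904 = 0.3524

0.3524


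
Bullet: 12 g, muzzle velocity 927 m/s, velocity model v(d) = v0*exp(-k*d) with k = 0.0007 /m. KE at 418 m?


v = v0*exp(-k*d) = 927*exp(-0.0007*418) = 691.839 m/s
E = 0.5*m*v^2 = 0.5*0.012*691.839^2 = 2872 J

2872 J


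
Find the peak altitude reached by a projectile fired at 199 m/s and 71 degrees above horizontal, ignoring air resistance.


H = (v0*sin(theta))^2 / (2g) = (199*sin(71°))^2 / (2*9.81) = 1804 m

1804 m


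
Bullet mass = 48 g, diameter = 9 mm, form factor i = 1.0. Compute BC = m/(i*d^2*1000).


BC = m/(i*d^2*1000) = 48/(1.0 * 9^2 * 1000) = 0.0005926

0.0005926


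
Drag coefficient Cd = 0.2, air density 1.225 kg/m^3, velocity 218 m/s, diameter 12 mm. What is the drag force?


A = pi*(d/2)^2 = pi*(12/2000)^2 = 1.13097e-04 m^2
Fd = 0.5*Cd*rho*A*v^2 = 0.5*0.2*1.225*1.13097e-04*218^2 = 0.6584 N

0.6584 N


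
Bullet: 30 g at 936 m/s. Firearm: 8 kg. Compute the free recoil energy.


v_r = m_p*v_p/m_gun = 0.03*936/8 = 3.51 m/s, E_r = 0.5*m_gun*v_r^2 = 0.5*8*3.51^2 = 49.28 J

49.28 J


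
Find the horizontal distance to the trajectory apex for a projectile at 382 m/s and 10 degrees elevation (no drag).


R = v0^2*sin(2*theta)/g = 382^2*sin(2*10°)/9.81 = 5087.56 m
apex_dist = R/2 = 5087.56/2 = 2544 m

2544 m
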